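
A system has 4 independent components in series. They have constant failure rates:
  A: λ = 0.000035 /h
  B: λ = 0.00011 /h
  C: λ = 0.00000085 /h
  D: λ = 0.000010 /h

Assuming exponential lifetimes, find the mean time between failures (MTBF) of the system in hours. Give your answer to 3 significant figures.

Series of exponential components: λ_sys = Σ λ_i
λ_sys = 0.000035 + 0.00011 + 0.00000085 + 0.000010 = 1.5585e-04 /h
MTBF = 1 / λ_sys = 6420 h

6420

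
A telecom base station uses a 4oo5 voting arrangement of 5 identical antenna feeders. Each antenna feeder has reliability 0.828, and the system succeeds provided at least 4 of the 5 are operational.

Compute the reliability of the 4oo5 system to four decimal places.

R = Σ_{i=4}^{5} C(5,i) p^i (1−p)^{5−i} with p = 0.828
C(5,4)·0.828^4·0.172^1 = 0.404222
C(5,5)·0.828^5·0.172^0 = 0.389181
Sum = 0.7934

0.7934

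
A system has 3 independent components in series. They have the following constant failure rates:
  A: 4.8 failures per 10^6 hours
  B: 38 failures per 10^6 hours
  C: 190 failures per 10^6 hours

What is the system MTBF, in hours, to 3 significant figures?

Series of exponential components: λ_sys = Σ λ_i
λ_sys = 0.0000048 + 0.000038 + 0.00019 = 2.3280e-04 /h
MTBF = 1 / λ_sys = 4300 h

4300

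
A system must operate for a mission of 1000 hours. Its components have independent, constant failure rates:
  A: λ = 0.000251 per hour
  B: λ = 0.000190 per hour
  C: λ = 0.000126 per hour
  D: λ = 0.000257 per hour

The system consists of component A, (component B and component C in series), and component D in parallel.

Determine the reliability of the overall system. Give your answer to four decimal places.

R(A) = exp(−0.000251 × 1000) = 0.778022
R(B) = exp(−0.000190 × 1000) = 0.826959
R(C) = exp(−0.000126 × 1000) = 0.881615
R(D) = exp(−0.000257 × 1000) = 0.773368
Series (B and C): 0.826959 × 0.881615 = 0.729059
Parallel (A, [0.729059], and D): 1 − (1 − 0.778022)(1 − 0.729059)(1 − 0.773368) = 0.9864

0.9864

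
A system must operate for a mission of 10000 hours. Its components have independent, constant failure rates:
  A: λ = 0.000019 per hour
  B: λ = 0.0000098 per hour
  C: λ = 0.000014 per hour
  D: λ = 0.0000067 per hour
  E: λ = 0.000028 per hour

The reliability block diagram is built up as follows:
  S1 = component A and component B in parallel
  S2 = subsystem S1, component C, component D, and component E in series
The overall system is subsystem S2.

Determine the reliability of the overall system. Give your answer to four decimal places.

0.6045

R(A) = exp(−0.000019 × 10000) = 0.826959
R(B) = exp(−0.0000098 × 10000) = 0.906649
R(C) = exp(−0.000014 × 10000) = 0.869358
R(D) = exp(−0.0000067 × 10000) = 0.935195
R(E) = exp(−0.000028 × 10000) = 0.755784
Parallel (A and B): 1 − (1 − 0.826959)(1 − 0.906649) = 0.983846
Series ([0.983846], C, D, and E): 0.983846 × 0.869358 × 0.935195 × 0.755784 = 0.6045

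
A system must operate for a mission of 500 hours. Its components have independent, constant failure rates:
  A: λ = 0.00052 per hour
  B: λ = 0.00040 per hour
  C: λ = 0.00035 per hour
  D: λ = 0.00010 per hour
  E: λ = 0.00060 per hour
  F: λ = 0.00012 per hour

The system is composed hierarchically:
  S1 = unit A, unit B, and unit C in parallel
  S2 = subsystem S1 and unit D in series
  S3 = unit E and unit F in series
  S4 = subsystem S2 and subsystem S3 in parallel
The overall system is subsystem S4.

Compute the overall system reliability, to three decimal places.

0.983

R(A) = exp(−0.00052 × 500) = 0.77105
R(B) = exp(−0.00040 × 500) = 0.81873
R(C) = exp(−0.00035 × 500) = 0.83946
R(D) = exp(−0.00010 × 500) = 0.95123
R(E) = exp(−0.00060 × 500) = 0.74082
R(F) = exp(−0.00012 × 500) = 0.94176
Parallel (A, B, and C): 1 − (1 − 0.77105)(1 − 0.81873)(1 − 0.83946) = 0.99334
Series ([0.99334] and D): 0.99334 × 0.95123 = 0.94489
Series (E and F): 0.74082 × 0.94176 = 0.69767
Parallel ([0.94489] and [0.69767]): 1 − (1 − 0.94489)(1 − 0.69767) = 0.983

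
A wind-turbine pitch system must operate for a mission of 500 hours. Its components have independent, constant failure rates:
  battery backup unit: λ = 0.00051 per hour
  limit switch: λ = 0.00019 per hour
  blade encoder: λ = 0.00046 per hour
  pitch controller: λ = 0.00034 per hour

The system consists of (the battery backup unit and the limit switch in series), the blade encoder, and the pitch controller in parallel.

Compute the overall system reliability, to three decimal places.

0.991

R(battery backup unit) = exp(−0.00051 × 500) = 0.77492
R(limit switch) = exp(−0.00019 × 500) = 0.90937
R(blade encoder) = exp(−0.00046 × 500) = 0.79453
R(pitch controller) = exp(−0.00034 × 500) = 0.84366
Series (battery backup unit and limit switch): 0.77492 × 0.90937 = 0.70469
Parallel ([0.70469], blade encoder, and pitch controller): 1 − (1 − 0.70469)(1 − 0.79453)(1 − 0.84366) = 0.991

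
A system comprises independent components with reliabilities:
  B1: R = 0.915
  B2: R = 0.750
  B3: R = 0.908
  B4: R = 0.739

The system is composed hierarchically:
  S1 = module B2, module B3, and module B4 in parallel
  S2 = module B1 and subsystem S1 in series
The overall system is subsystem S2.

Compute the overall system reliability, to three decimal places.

0.910

Parallel (B2, B3, and B4): 1 − (1 − 0.75000)(1 − 0.90800)(1 − 0.73900) = 0.99400
Series (B1 and [0.99400]): 0.91500 × 0.99400 = 0.910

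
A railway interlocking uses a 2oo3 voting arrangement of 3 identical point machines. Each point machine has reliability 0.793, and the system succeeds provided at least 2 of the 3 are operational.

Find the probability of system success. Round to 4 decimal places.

R = Σ_{i=2}^{3} C(3,i) p^i (1−p)^{3−i} with p = 0.793
C(3,2)·0.793^2·0.207^1 = 0.390515
C(3,3)·0.793^3·0.207^0 = 0.498677
Sum = 0.8892

0.8892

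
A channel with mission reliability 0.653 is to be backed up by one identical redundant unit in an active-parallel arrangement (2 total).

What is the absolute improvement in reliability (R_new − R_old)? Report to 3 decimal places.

R_before = 0.653
R_after = 1 − (1 − 0.653)^2 = 0.880
ΔR = 0.880 − 0.653 = 0.227

0.227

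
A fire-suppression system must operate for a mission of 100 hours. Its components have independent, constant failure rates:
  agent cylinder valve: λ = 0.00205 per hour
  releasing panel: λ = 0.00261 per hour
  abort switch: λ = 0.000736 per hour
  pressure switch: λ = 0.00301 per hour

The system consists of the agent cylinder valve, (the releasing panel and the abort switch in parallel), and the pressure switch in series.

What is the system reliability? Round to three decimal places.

R(agent cylinder valve) = exp(−0.00205 × 100) = 0.81465
R(releasing panel) = exp(−0.00261 × 100) = 0.77028
R(abort switch) = exp(−0.000736 × 100) = 0.92904
R(pressure switch) = exp(−0.00301 × 100) = 0.74008
Parallel (releasing panel and abort switch): 1 − (1 − 0.77028)(1 − 0.92904) = 0.98370
Series (agent cylinder valve, [0.98370], and pressure switch): 0.81465 × 0.98370 × 0.74008 = 0.593

0.593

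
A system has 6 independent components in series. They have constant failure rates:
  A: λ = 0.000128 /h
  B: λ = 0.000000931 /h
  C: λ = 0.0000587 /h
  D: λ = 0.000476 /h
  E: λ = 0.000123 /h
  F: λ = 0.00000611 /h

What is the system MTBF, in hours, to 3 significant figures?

1260

Series of exponential components: λ_sys = Σ λ_i
λ_sys = 0.000128 + 0.000000931 + 0.0000587 + 0.000476 + 0.000123 + 0.00000611 = 7.9274e-04 /h
MTBF = 1 / λ_sys = 1260 h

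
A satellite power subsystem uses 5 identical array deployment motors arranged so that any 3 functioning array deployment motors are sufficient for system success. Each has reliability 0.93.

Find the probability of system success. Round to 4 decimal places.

0.9969

R = Σ_{i=3}^{5} C(5,i) p^i (1−p)^{5−i} with p = 0.93
C(5,3)·0.93^3·0.07^2 = 0.039413
C(5,4)·0.93^4·0.07^1 = 0.261818
C(5,5)·0.93^5·0.07^0 = 0.695688
Sum = 0.9969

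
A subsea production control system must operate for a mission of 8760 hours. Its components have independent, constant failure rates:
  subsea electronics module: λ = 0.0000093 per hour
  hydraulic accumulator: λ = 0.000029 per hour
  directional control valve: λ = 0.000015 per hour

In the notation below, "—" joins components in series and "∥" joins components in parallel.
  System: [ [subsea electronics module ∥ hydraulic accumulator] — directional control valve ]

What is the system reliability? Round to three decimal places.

R(subsea electronics module) = exp(−0.0000093 × 8760) = 0.92176
R(hydraulic accumulator) = exp(−0.000029 × 8760) = 0.77566
R(directional control valve) = exp(−0.000015 × 8760) = 0.87687
Parallel (subsea electronics module and hydraulic accumulator): 1 − (1 − 0.92176)(1 − 0.77566) = 0.98245
Series ([0.98245] and directional control valve): 0.98245 × 0.87687 = 0.861

0.861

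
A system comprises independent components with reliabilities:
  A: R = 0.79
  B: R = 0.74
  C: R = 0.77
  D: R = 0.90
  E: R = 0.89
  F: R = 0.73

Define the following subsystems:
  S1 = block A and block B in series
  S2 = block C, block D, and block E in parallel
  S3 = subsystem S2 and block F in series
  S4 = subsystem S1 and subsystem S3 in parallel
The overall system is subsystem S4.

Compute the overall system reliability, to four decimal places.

Series (A and B): 0.790000 × 0.740000 = 0.584600
Parallel (C, D, and E): 1 − (1 − 0.770000)(1 − 0.900000)(1 − 0.890000) = 0.997470
Series ([0.997470] and F): 0.997470 × 0.730000 = 0.728153
Parallel ([0.584600] and [0.728153]): 1 − (1 − 0.584600)(1 − 0.728153) = 0.8871

0.8871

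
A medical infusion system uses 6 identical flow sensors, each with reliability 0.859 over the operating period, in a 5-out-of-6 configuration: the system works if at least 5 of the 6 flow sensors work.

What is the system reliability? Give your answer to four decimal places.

0.7974

R = Σ_{i=5}^{6} C(6,i) p^i (1−p)^{6−i} with p = 0.859
C(6,5)·0.859^5·0.141^1 = 0.395673
C(6,6)·0.859^6·0.141^0 = 0.401753
Sum = 0.7974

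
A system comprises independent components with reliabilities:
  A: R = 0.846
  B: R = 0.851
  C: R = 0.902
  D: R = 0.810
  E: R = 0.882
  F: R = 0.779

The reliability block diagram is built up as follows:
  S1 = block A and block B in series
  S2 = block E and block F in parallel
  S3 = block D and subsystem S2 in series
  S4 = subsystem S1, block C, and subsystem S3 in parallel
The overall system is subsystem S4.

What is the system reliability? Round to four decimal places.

0.9942

Series (A and B): 0.846000 × 0.851000 = 0.719946
Parallel (E and F): 1 − (1 − 0.882000)(1 − 0.779000) = 0.973922
Series (D and [0.973922]): 0.810000 × 0.973922 = 0.788877
Parallel ([0.719946], C, and [0.788877]): 1 − (1 − 0.719946)(1 − 0.902000)(1 − 0.788877) = 0.9942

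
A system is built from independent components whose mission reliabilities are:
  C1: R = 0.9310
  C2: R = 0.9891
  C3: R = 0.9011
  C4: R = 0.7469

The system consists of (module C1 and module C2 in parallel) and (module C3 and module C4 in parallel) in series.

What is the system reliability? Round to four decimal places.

0.9742

Parallel (C1 and C2): 1 − (1 − 0.931000)(1 − 0.989100) = 0.999248
Parallel (C3 and C4): 1 − (1 − 0.901100)(1 − 0.746900) = 0.974968
Series ([0.999248] and [0.974968]): 0.999248 × 0.974968 = 0.9742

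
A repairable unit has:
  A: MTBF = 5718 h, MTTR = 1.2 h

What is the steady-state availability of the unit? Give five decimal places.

A(A) = MTBF/(MTBF+MTTR) = 5718/(5718+1.2) = 0.99979

0.99979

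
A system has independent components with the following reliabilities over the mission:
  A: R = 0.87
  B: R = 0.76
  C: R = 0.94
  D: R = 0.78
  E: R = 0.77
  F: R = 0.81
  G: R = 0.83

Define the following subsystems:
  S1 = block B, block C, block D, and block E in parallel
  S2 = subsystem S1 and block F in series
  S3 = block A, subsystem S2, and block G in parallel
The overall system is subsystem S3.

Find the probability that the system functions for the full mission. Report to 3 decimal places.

Parallel (B, C, D, and E): 1 − (1 − 0.76000)(1 − 0.94000)(1 − 0.78000)(1 − 0.77000) = 0.99927
Series ([0.99927] and F): 0.99927 × 0.81000 = 0.80941
Parallel (A, [0.80941], and G): 1 − (1 − 0.87000)(1 − 0.80941)(1 − 0.83000) = 0.996

0.996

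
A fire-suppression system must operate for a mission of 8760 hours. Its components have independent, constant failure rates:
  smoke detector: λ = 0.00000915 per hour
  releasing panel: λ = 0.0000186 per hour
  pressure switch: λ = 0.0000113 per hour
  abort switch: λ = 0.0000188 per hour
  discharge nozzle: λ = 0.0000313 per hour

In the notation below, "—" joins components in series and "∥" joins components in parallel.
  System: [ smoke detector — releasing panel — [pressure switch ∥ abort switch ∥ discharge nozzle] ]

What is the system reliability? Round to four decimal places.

0.7815

R(smoke detector) = exp(−0.00000915 × 8760) = 0.922974
R(releasing panel) = exp(−0.0000186 × 8760) = 0.849646
R(pressure switch) = exp(−0.0000113 × 8760) = 0.905754
R(abort switch) = exp(−0.0000188 × 8760) = 0.848158
R(discharge nozzle) = exp(−0.0000313 × 8760) = 0.760189
Parallel (pressure switch, abort switch, and discharge nozzle): 1 − (1 − 0.905754)(1 − 0.848158)(1 − 0.760189) = 0.996568
Series (smoke detector, releasing panel, and [0.996568]): 0.922974 × 0.849646 × 0.996568 = 0.7815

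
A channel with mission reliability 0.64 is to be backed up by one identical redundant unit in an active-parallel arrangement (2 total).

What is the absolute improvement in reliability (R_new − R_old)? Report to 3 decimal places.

R_before = 0.64
R_after = 1 − (1 − 0.64)^2 = 0.870
ΔR = 0.870 − 0.64 = 0.230

0.230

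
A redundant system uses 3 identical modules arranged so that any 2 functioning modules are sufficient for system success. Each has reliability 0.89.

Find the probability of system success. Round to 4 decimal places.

R = Σ_{i=2}^{3} C(3,i) p^i (1−p)^{3−i} with p = 0.89
C(3,2)·0.89^2·0.11^1 = 0.261393
C(3,3)·0.89^3·0.11^0 = 0.704969
Sum = 0.9664

0.9664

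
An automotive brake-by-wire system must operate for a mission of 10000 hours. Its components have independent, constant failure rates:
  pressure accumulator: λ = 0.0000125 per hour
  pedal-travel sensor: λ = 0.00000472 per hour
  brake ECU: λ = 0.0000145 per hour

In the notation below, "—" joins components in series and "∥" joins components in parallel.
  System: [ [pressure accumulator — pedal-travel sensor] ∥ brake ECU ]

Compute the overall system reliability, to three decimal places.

R(pressure accumulator) = exp(−0.0000125 × 10000) = 0.88250
R(pedal-travel sensor) = exp(−0.00000472 × 10000) = 0.95390
R(brake ECU) = exp(−0.0000145 × 10000) = 0.86502
Series (pressure accumulator and pedal-travel sensor): 0.88250 × 0.95390 = 0.84182
Parallel ([0.84182] and brake ECU): 1 − (1 − 0.84182)(1 − 0.86502) = 0.979

0.979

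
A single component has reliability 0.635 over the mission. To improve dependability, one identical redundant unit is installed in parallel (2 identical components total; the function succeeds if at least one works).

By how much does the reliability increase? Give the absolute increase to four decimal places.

R_before = 0.635
R_after = 1 − (1 − 0.635)^2 = 0.8668
ΔR = 0.8668 − 0.635 = 0.2318

0.2318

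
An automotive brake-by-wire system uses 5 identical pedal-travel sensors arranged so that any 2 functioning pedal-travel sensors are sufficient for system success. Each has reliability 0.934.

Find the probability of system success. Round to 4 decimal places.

0.9999

R = Σ_{i=2}^{5} C(5,i) p^i (1−p)^{5−i} with p = 0.934
C(5,2)·0.934^2·0.066^3 = 0.002508
C(5,3)·0.934^3·0.066^2 = 0.035492
C(5,4)·0.934^4·0.066^1 = 0.251132
C(5,5)·0.934^5·0.066^0 = 0.710779
Sum = 0.9999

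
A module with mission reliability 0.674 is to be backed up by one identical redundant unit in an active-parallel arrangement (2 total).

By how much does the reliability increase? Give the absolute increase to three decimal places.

0.220

R_before = 0.674
R_after = 1 − (1 − 0.674)^2 = 0.894
ΔR = 0.894 − 0.674 = 0.220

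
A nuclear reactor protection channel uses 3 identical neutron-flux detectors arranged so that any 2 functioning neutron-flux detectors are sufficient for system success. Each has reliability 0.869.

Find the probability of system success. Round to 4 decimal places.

0.9530

R = Σ_{i=2}^{3} C(3,i) p^i (1−p)^{3−i} with p = 0.869
C(3,2)·0.869^2·0.131^1 = 0.296778
C(3,3)·0.869^3·0.131^0 = 0.656235
Sum = 0.9530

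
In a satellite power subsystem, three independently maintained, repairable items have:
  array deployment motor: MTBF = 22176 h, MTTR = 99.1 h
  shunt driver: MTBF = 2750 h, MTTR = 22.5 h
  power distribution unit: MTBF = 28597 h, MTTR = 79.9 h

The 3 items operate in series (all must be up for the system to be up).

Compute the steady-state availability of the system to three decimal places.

A(array deployment motor) = MTBF/(MTBF+MTTR) = 22176/(22176+99.1) = 0.995551
A(shunt driver) = MTBF/(MTBF+MTTR) = 2750/(2750+22.5) = 0.991885
A(power distribution unit) = MTBF/(MTBF+MTTR) = 28597/(28597+79.9) = 0.997214
Series availability: 0.995551 × 0.991885 × 0.997214 = 0.985

0.985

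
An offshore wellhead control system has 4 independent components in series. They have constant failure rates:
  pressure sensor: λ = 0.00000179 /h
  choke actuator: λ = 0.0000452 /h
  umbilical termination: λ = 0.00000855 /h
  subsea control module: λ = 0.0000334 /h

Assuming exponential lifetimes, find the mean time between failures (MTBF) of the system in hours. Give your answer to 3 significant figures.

11200

Series of exponential components: λ_sys = Σ λ_i
λ_sys = 0.00000179 + 0.0000452 + 0.00000855 + 0.0000334 = 8.8940e-05 /h
MTBF = 1 / λ_sys = 11200 h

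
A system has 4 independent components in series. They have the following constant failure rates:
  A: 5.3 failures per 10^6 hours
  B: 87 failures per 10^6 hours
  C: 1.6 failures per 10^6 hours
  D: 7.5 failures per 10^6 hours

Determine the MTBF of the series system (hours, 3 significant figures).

Series of exponential components: λ_sys = Σ λ_i
λ_sys = 0.0000053 + 0.000087 + 0.0000016 + 0.0000075 = 1.0140e-04 /h
MTBF = 1 / λ_sys = 9860 h

9860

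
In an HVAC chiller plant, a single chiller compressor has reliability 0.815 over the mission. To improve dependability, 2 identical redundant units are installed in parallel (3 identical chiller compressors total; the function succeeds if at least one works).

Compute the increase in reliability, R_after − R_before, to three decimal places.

R_before = 0.815
R_after = 1 − (1 − 0.815)^3 = 0.994
ΔR = 0.994 − 0.815 = 0.179

0.179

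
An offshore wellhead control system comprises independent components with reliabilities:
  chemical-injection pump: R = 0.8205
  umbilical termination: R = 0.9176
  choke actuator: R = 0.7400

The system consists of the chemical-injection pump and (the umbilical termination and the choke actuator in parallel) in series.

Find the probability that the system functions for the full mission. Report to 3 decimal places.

Parallel (umbilical termination and choke actuator): 1 − (1 − 0.91760)(1 − 0.74000) = 0.97858
Series (chemical-injection pump and [0.97858]): 0.82050 × 0.97858 = 0.803

0.803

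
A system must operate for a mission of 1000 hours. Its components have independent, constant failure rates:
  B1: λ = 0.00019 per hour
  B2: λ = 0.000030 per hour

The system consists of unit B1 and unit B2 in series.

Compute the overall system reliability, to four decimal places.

0.8025

R(B1) = exp(−0.00019 × 1000) = 0.826959
R(B2) = exp(−0.000030 × 1000) = 0.970446
Series (B1 and B2): 0.826959 × 0.970446 = 0.8025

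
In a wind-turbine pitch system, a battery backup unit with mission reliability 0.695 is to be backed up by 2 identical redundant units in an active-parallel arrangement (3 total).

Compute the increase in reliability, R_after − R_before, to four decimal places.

0.2766

R_before = 0.695
R_after = 1 − (1 − 0.695)^3 = 0.9716
ΔR = 0.9716 − 0.695 = 0.2766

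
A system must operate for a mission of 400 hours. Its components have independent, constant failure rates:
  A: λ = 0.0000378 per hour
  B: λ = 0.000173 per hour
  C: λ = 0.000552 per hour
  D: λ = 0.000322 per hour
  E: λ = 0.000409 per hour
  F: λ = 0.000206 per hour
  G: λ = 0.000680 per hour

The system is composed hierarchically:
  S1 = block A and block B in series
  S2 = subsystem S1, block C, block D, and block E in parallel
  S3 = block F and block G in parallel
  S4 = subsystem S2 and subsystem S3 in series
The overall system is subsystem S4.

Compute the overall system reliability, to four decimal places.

0.9809

R(A) = exp(−0.0000378 × 400) = 0.984994
R(B) = exp(−0.000173 × 400) = 0.933140
R(C) = exp(−0.000552 × 400) = 0.801877
R(D) = exp(−0.000322 × 400) = 0.879150
R(E) = exp(−0.000409 × 400) = 0.849082
R(F) = exp(−0.000206 × 400) = 0.920904
R(G) = exp(−0.000680 × 400) = 0.761854
Series (A and B): 0.984994 × 0.933140 = 0.919137
Parallel ([0.919137], C, D, and E): 1 − (1 − 0.919137)(1 − 0.801877)(1 − 0.879150)(1 − 0.849082) = 0.999708
Parallel (F and G): 1 − (1 − 0.920904)(1 − 0.761854) = 0.981164
Series ([0.999708] and [0.981164]): 0.999708 × 0.981164 = 0.9809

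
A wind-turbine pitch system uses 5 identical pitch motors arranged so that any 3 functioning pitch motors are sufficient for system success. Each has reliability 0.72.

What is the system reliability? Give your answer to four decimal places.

0.8624

R = Σ_{i=3}^{5} C(5,i) p^i (1−p)^{5−i} with p = 0.72
C(5,3)·0.72^3·0.28^2 = 0.292626
C(5,4)·0.72^4·0.28^1 = 0.376234
C(5,5)·0.72^5·0.28^0 = 0.193492
Sum = 0.8624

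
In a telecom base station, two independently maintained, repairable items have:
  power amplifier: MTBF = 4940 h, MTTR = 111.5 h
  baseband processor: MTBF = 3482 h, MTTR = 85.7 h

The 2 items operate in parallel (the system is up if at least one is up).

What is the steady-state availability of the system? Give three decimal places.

A(power amplifier) = MTBF/(MTBF+MTTR) = 4940/(4940+111.5) = 0.977927
A(baseband processor) = MTBF/(MTBF+MTTR) = 3482/(3482+85.7) = 0.975979
Parallel availability: 1 − (1 − 0.977927)(1 − 0.975979) = 0.999

0.999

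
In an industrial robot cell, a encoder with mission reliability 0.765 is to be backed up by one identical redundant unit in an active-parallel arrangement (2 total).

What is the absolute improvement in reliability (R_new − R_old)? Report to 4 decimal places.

R_before = 0.765
R_after = 1 − (1 − 0.765)^2 = 0.9448
ΔR = 0.9448 − 0.765 = 0.1798

0.1798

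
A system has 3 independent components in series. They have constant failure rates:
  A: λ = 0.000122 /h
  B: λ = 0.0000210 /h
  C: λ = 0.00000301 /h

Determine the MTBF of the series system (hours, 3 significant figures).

6850

Series of exponential components: λ_sys = Σ λ_i
λ_sys = 0.000122 + 0.0000210 + 0.00000301 = 1.4601e-04 /h
MTBF = 1 / λ_sys = 6850 h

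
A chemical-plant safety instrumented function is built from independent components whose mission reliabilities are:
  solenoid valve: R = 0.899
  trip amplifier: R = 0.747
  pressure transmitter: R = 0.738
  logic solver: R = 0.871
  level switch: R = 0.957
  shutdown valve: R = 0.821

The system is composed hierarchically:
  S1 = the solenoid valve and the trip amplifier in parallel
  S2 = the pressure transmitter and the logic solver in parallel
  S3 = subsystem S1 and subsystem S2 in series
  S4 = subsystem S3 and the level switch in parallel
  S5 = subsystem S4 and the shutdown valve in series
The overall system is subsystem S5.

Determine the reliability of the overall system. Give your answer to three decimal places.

0.819

Parallel (solenoid valve and trip amplifier): 1 − (1 − 0.89900)(1 − 0.74700) = 0.97445
Parallel (pressure transmitter and logic solver): 1 − (1 − 0.73800)(1 − 0.87100) = 0.96620
Series ([0.97445] and [0.96620]): 0.97445 × 0.96620 = 0.94151
Parallel ([0.94151] and level switch): 1 − (1 − 0.94151)(1 − 0.95700) = 0.99748
Series ([0.99748] and shutdown valve): 0.99748 × 0.82100 = 0.819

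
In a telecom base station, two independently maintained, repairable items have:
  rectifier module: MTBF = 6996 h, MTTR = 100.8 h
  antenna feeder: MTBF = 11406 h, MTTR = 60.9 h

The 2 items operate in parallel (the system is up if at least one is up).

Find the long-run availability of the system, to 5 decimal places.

A(rectifier module) = MTBF/(MTBF+MTTR) = 6996/(6996+100.8) = 0.985796
A(antenna feeder) = MTBF/(MTBF+MTTR) = 11406/(11406+60.9) = 0.994689
Parallel availability: 1 − (1 − 0.985796)(1 − 0.994689) = 0.99992

0.99992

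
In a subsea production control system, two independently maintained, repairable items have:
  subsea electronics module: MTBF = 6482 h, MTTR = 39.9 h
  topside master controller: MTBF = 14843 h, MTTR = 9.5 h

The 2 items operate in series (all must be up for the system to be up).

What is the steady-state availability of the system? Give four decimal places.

0.9932

A(subsea electronics module) = MTBF/(MTBF+MTTR) = 6482/(6482+39.9) = 0.993882
A(topside master controller) = MTBF/(MTBF+MTTR) = 14843/(14843+9.5) = 0.999360
Series availability: 0.993882 × 0.999360 = 0.9932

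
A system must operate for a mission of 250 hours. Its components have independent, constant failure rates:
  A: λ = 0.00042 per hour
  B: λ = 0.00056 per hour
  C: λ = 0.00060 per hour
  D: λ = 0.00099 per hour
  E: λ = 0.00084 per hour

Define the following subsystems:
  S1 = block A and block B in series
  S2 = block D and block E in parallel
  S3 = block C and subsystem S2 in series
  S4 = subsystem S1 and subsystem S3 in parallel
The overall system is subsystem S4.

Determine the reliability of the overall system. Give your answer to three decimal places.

R(A) = exp(−0.00042 × 250) = 0.90032
R(B) = exp(−0.00056 × 250) = 0.86936
R(C) = exp(−0.00060 × 250) = 0.86071
R(D) = exp(−0.00099 × 250) = 0.78075
R(E) = exp(−0.00084 × 250) = 0.81058
Series (A and B): 0.90032 × 0.86936 = 0.78270
Parallel (D and E): 1 − (1 − 0.78075)(1 − 0.81058) = 0.95847
Series (C and [0.95847]): 0.86071 × 0.95847 = 0.82496
Parallel ([0.78270] and [0.82496]): 1 − (1 − 0.78270)(1 − 0.82496) = 0.962

0.962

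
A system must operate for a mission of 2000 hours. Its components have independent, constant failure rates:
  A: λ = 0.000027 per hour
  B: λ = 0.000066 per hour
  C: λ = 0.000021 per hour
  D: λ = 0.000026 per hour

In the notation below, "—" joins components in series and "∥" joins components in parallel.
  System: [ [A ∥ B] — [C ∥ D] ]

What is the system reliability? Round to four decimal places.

R(A) = exp(−0.000027 × 2000) = 0.947432
R(B) = exp(−0.000066 × 2000) = 0.876341
R(C) = exp(−0.000021 × 2000) = 0.958870
R(D) = exp(−0.000026 × 2000) = 0.949329
Parallel (A and B): 1 − (1 − 0.947432)(1 − 0.876341) = 0.993499
Parallel (C and D): 1 − (1 − 0.958870)(1 − 0.949329) = 0.997916
Series ([0.993499] and [0.997916]): 0.993499 × 0.997916 = 0.9914

0.9914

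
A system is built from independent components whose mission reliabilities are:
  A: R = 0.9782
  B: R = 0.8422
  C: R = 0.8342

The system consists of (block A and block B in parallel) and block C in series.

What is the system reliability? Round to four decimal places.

0.8313

Parallel (A and B): 1 − (1 − 0.978200)(1 − 0.842200) = 0.996560
Series ([0.996560] and C): 0.996560 × 0.834200 = 0.8313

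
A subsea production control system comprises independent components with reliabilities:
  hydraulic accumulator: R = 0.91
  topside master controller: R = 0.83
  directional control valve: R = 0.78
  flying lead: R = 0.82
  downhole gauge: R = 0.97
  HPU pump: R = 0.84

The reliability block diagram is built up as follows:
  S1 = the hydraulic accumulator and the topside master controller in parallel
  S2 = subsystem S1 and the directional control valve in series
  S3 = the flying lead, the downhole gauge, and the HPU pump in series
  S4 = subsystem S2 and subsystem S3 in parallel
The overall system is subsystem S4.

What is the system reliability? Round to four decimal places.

Parallel (hydraulic accumulator and topside master controller): 1 − (1 − 0.910000)(1 − 0.830000) = 0.984700
Series ([0.984700] and directional control valve): 0.984700 × 0.780000 = 0.768066
Series (flying lead, downhole gauge, and HPU pump): 0.820000 × 0.970000 × 0.840000 = 0.668136
Parallel ([0.768066] and [0.668136]): 1 − (1 − 0.768066)(1 − 0.668136) = 0.9230

0.9230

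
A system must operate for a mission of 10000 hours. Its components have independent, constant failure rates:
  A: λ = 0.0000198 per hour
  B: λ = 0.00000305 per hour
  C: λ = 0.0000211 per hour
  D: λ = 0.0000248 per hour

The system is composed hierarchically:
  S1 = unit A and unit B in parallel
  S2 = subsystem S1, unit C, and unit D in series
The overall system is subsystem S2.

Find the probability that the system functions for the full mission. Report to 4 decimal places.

0.6285

R(A) = exp(−0.0000198 × 10000) = 0.820370
R(B) = exp(−0.00000305 × 10000) = 0.969960
R(C) = exp(−0.0000211 × 10000) = 0.809774
R(D) = exp(−0.0000248 × 10000) = 0.780360
Parallel (A and B): 1 − (1 − 0.820370)(1 − 0.969960) = 0.994604
Series ([0.994604], C, and D): 0.994604 × 0.809774 × 0.780360 = 0.6285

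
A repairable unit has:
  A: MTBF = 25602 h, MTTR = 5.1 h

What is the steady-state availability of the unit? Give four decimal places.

0.9998

A(A) = MTBF/(MTBF+MTTR) = 25602/(25602+5.1) = 0.9998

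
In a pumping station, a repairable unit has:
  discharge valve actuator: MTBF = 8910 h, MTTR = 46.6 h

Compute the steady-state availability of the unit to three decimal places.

0.995

A(discharge valve actuator) = MTBF/(MTBF+MTTR) = 8910/(8910+46.6) = 0.995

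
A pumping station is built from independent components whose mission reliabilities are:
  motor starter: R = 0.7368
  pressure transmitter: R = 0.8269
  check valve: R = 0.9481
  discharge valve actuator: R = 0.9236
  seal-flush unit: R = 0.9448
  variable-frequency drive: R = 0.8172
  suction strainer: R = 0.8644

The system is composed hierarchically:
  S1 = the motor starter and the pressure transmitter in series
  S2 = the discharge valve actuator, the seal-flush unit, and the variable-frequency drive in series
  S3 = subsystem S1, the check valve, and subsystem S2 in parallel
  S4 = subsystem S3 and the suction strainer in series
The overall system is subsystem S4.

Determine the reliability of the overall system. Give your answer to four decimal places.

Series (motor starter and pressure transmitter): 0.736800 × 0.826900 = 0.609260
Series (discharge valve actuator, seal-flush unit, and variable-frequency drive): 0.923600 × 0.944800 × 0.817200 = 0.713103
Parallel ([0.609260], check valve, and [0.713103]): 1 − (1 − 0.609260)(1 − 0.948100)(1 − 0.713103) = 0.994182
Series ([0.994182] and suction strainer): 0.994182 × 0.864400 = 0.8594

0.8594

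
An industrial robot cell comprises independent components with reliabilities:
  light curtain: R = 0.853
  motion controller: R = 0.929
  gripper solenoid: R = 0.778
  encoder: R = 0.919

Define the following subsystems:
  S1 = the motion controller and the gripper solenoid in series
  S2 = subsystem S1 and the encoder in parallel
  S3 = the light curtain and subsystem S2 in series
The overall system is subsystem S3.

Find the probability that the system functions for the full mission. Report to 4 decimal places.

Series (motion controller and gripper solenoid): 0.929000 × 0.778000 = 0.722762
Parallel ([0.722762] and encoder): 1 − (1 − 0.722762)(1 − 0.919000) = 0.977544
Series (light curtain and [0.977544]): 0.853000 × 0.977544 = 0.8338

0.8338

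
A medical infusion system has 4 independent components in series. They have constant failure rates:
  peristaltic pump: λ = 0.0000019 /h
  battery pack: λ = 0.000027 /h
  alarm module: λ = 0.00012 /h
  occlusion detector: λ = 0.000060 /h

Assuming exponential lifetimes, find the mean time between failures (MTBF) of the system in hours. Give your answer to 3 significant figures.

Series of exponential components: λ_sys = Σ λ_i
λ_sys = 0.0000019 + 0.000027 + 0.00012 + 0.000060 = 2.0890e-04 /h
MTBF = 1 / λ_sys = 4790 h

4790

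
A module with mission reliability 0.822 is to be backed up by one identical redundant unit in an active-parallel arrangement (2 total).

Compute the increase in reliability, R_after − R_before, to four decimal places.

0.1463

R_before = 0.822
R_after = 1 − (1 − 0.822)^2 = 0.9683
ΔR = 0.9683 − 0.822 = 0.1463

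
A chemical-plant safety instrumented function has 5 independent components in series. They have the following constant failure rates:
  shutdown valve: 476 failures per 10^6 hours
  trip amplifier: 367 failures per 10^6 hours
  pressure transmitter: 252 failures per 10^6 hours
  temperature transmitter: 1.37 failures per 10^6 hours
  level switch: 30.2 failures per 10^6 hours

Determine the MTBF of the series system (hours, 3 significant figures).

Series of exponential components: λ_sys = Σ λ_i
λ_sys = 0.000476 + 0.000367 + 0.000252 + 0.00000137 + 0.0000302 = 1.1266e-03 /h
MTBF = 1 / λ_sys = 888 h

888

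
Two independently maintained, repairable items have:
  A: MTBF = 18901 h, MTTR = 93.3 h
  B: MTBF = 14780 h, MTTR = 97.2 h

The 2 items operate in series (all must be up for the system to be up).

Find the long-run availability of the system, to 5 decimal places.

0.98859

A(A) = MTBF/(MTBF+MTTR) = 18901/(18901+93.3) = 0.995088
A(B) = MTBF/(MTBF+MTTR) = 14780/(14780+97.2) = 0.993467
Series availability: 0.995088 × 0.993467 = 0.98859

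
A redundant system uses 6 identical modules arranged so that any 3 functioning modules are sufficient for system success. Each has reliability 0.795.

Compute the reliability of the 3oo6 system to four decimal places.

R = Σ_{i=3}^{6} C(6,i) p^i (1−p)^{6−i} with p = 0.795
C(6,3)·0.795^3·0.205^3 = 0.086575
C(6,4)·0.795^4·0.205^2 = 0.251807
C(6,5)·0.795^5·0.205^1 = 0.390608
C(6,6)·0.795^6·0.205^0 = 0.252466
Sum = 0.9815

0.9815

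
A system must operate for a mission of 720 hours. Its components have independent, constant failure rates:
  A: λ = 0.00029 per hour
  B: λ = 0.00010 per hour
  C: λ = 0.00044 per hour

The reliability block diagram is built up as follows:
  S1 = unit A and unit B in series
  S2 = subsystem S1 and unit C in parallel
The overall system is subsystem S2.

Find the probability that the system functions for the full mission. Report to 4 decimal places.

0.9335

R(A) = exp(−0.00029 × 720) = 0.811558
R(B) = exp(−0.00010 × 720) = 0.930531
R(C) = exp(−0.00044 × 720) = 0.728476
Series (A and B): 0.811558 × 0.930531 = 0.755180
Parallel ([0.755180] and C): 1 − (1 − 0.755180)(1 − 0.728476) = 0.9335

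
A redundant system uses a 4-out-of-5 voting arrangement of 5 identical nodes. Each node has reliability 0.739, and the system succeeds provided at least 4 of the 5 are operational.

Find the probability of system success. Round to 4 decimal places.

R = Σ_{i=4}^{5} C(5,i) p^i (1−p)^{5−i} with p = 0.739
C(5,4)·0.739^4·0.261^1 = 0.389214
C(5,5)·0.739^5·0.261^0 = 0.220405
Sum = 0.6096

0.6096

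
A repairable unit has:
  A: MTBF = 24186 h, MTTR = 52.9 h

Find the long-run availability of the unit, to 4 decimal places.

A(A) = MTBF/(MTBF+MTTR) = 24186/(24186+52.9) = 0.9978

0.9978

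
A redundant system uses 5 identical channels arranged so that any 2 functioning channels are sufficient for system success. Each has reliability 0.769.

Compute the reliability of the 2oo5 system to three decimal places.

0.988

R = Σ_{i=2}^{5} C(5,i) p^i (1−p)^{5−i} with p = 0.769
C(5,2)·0.769^2·0.231^3 = 0.07289
C(5,3)·0.769^3·0.231^2 = 0.24266
C(5,4)·0.769^4·0.231^1 = 0.40391
C(5,5)·0.769^5·0.231^0 = 0.26893
Sum = 0.988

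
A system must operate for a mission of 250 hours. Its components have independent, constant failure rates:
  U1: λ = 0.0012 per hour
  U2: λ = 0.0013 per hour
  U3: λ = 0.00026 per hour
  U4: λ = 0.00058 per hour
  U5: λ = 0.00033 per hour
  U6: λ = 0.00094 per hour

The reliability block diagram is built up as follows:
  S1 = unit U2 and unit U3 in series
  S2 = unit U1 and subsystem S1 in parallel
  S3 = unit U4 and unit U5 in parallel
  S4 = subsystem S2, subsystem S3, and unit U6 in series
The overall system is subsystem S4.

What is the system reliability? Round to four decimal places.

0.7167

R(U1) = exp(−0.0012 × 250) = 0.740818
R(U2) = exp(−0.0013 × 250) = 0.722527
R(U3) = exp(−0.00026 × 250) = 0.937067
R(U4) = exp(−0.00058 × 250) = 0.865022
R(U5) = exp(−0.00033 × 250) = 0.920811
R(U6) = exp(−0.00094 × 250) = 0.790571
Series (U2 and U3): 0.722527 × 0.937067 = 0.677056
Parallel (U1 and [0.677056]): 1 − (1 − 0.740818)(1 − 0.677056) = 0.916299
Parallel (U4 and U5): 1 − (1 − 0.865022)(1 − 0.920811) = 0.989311
Series ([0.916299], [0.989311], and U6): 0.916299 × 0.989311 × 0.790571 = 0.7167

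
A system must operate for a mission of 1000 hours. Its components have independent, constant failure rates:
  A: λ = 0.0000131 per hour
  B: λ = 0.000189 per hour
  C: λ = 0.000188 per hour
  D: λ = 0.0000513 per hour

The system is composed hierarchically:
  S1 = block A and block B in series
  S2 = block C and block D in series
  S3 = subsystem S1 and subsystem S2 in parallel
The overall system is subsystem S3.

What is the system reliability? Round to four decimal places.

0.9611

R(A) = exp(−0.0000131 × 1000) = 0.986985
R(B) = exp(−0.000189 × 1000) = 0.827787
R(C) = exp(−0.000188 × 1000) = 0.828615
R(D) = exp(−0.0000513 × 1000) = 0.949994
Series (A and B): 0.986985 × 0.827787 = 0.817013
Series (C and D): 0.828615 × 0.949994 = 0.787179
Parallel ([0.817013] and [0.787179]): 1 − (1 − 0.817013)(1 − 0.787179) = 0.9611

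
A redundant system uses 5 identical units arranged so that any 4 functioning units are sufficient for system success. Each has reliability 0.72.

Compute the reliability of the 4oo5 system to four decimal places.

0.5697

R = Σ_{i=4}^{5} C(5,i) p^i (1−p)^{5−i} with p = 0.72
C(5,4)·0.72^4·0.28^1 = 0.376234
C(5,5)·0.72^5·0.28^0 = 0.193492
Sum = 0.5697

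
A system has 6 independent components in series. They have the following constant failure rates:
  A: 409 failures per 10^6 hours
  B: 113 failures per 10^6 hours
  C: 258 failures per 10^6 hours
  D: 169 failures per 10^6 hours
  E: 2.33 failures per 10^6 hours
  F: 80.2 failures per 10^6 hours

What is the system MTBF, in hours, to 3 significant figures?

969

Series of exponential components: λ_sys = Σ λ_i
λ_sys = 0.000409 + 0.000113 + 0.000258 + 0.000169 + 0.00000233 + 0.0000802 = 1.0315e-03 /h
MTBF = 1 / λ_sys = 969 h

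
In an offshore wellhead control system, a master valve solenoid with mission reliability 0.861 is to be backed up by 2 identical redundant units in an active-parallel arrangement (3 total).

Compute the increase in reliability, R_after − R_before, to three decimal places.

0.136

R_before = 0.861
R_after = 1 − (1 − 0.861)^3 = 0.997
ΔR = 0.997 − 0.861 = 0.136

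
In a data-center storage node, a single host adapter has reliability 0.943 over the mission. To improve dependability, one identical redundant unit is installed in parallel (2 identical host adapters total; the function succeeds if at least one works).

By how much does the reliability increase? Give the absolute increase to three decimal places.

0.054

R_before = 0.943
R_after = 1 − (1 − 0.943)^2 = 0.997
ΔR = 0.997 − 0.943 = 0.054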